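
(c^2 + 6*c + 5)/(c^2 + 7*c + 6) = (c + 5)/(c + 6)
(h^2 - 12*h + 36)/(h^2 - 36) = (h - 6)/(h + 6)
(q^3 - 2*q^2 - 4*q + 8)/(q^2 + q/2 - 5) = 2*(q^2 - 4)/(2*q + 5)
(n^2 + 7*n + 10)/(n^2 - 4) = (n + 5)/(n - 2)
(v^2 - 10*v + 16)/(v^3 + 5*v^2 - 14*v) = (v - 8)/(v*(v + 7))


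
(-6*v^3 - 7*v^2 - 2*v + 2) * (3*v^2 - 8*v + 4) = -18*v^5 + 27*v^4 + 26*v^3 - 6*v^2 - 24*v + 8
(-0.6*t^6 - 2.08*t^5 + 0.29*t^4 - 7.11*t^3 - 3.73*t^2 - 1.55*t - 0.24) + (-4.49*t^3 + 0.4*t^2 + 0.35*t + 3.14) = -0.6*t^6 - 2.08*t^5 + 0.29*t^4 - 11.6*t^3 - 3.33*t^2 - 1.2*t + 2.9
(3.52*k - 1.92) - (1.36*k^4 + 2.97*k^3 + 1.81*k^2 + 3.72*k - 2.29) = -1.36*k^4 - 2.97*k^3 - 1.81*k^2 - 0.2*k + 0.37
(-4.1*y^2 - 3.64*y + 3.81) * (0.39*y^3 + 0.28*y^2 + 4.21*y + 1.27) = -1.599*y^5 - 2.5676*y^4 - 16.7943*y^3 - 19.4646*y^2 + 11.4173*y + 4.8387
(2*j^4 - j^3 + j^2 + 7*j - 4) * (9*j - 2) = 18*j^5 - 13*j^4 + 11*j^3 + 61*j^2 - 50*j + 8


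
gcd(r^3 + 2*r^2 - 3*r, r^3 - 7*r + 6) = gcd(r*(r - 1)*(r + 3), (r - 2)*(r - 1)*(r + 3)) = r^2 + 2*r - 3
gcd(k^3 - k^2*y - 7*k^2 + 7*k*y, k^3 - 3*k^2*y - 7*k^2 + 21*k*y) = k^2 - 7*k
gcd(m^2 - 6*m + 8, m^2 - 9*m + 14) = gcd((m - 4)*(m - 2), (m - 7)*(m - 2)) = m - 2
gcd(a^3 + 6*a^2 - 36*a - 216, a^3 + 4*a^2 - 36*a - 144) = a^2 - 36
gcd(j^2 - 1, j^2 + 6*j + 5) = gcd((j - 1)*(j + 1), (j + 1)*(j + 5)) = j + 1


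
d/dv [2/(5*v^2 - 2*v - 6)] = 4*(1 - 5*v)/(-5*v^2 + 2*v + 6)^2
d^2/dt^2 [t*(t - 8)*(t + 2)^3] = 20*t^3 - 24*t^2 - 216*t - 176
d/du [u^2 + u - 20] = 2*u + 1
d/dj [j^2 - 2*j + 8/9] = 2*j - 2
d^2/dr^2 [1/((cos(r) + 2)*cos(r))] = (-2*(1 - cos(2*r))^2 + 15*cos(r) - 6*cos(2*r) - 3*cos(3*r) + 18)/(2*(cos(r) + 2)^3*cos(r)^3)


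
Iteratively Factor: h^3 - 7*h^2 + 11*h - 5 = (h - 1)*(h^2 - 6*h + 5) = (h - 1)^2*(h - 5)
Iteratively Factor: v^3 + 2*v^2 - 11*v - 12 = (v + 4)*(v^2 - 2*v - 3) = (v + 1)*(v + 4)*(v - 3)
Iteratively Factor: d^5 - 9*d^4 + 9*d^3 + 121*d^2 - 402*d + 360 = (d - 2)*(d^4 - 7*d^3 - 5*d^2 + 111*d - 180) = (d - 3)*(d - 2)*(d^3 - 4*d^2 - 17*d + 60) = (d - 5)*(d - 3)*(d - 2)*(d^2 + d - 12) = (d - 5)*(d - 3)*(d - 2)*(d + 4)*(d - 3)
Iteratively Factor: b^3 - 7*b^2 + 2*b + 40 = (b - 4)*(b^2 - 3*b - 10) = (b - 4)*(b + 2)*(b - 5)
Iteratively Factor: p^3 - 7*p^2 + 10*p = (p)*(p^2 - 7*p + 10) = p*(p - 5)*(p - 2)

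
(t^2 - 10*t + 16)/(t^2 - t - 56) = (t - 2)/(t + 7)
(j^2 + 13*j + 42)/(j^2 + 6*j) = (j + 7)/j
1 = 1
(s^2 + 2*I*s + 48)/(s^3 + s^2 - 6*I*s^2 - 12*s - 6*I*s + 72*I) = (s + 8*I)/(s^2 + s - 12)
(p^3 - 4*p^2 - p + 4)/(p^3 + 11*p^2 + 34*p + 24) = (p^2 - 5*p + 4)/(p^2 + 10*p + 24)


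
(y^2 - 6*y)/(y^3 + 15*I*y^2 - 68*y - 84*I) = y*(y - 6)/(y^3 + 15*I*y^2 - 68*y - 84*I)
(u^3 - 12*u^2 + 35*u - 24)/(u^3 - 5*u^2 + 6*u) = (u^2 - 9*u + 8)/(u*(u - 2))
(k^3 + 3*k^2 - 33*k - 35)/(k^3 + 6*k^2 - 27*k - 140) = (k + 1)/(k + 4)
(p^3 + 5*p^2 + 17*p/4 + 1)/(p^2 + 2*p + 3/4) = (2*p^2 + 9*p + 4)/(2*p + 3)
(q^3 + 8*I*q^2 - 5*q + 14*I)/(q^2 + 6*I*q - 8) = (q^2 + 6*I*q + 7)/(q + 4*I)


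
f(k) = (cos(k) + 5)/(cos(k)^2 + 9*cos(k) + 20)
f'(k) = (2*sin(k)*cos(k) + 9*sin(k))*(cos(k) + 5)/(cos(k)^2 + 9*cos(k) + 20)^2 - sin(k)/(cos(k)^2 + 9*cos(k) + 20)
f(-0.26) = 0.20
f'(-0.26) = -0.01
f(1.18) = 0.23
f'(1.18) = 0.05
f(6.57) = 0.20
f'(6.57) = 0.01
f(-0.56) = 0.21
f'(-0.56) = -0.02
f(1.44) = 0.24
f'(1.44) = 0.06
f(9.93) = 0.32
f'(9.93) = -0.05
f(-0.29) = 0.20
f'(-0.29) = -0.01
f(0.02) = 0.20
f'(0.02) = 0.00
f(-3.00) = 0.33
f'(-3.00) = -0.02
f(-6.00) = 0.20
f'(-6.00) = 0.01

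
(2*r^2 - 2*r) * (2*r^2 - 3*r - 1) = 4*r^4 - 10*r^3 + 4*r^2 + 2*r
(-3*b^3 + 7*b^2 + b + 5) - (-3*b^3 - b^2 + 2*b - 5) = 8*b^2 - b + 10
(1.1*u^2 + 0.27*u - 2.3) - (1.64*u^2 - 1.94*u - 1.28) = -0.54*u^2 + 2.21*u - 1.02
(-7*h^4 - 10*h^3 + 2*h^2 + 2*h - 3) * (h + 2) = -7*h^5 - 24*h^4 - 18*h^3 + 6*h^2 + h - 6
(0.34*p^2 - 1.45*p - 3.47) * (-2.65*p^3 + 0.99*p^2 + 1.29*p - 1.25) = -0.901*p^5 + 4.1791*p^4 + 8.1986*p^3 - 5.7308*p^2 - 2.6638*p + 4.3375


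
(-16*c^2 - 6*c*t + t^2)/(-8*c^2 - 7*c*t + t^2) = (2*c + t)/(c + t)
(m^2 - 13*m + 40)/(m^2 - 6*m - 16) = (m - 5)/(m + 2)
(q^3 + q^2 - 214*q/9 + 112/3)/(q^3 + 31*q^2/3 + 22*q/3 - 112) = (q - 7/3)/(q + 7)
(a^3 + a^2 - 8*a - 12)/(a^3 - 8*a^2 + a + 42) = (a + 2)/(a - 7)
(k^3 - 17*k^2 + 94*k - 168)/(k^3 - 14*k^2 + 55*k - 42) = (k - 4)/(k - 1)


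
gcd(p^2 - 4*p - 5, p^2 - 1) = p + 1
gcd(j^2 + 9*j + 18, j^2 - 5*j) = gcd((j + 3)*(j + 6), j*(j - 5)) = 1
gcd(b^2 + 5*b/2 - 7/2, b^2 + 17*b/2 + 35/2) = b + 7/2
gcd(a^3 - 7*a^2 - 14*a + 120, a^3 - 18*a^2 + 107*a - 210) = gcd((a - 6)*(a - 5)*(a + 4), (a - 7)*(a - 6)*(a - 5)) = a^2 - 11*a + 30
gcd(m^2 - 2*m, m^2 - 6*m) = m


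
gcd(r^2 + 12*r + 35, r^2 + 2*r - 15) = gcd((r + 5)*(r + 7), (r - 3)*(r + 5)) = r + 5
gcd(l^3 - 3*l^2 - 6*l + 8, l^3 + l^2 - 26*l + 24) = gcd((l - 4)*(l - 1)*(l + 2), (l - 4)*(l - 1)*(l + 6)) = l^2 - 5*l + 4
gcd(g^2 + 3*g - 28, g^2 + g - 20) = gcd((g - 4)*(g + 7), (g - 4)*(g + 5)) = g - 4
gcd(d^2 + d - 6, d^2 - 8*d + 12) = d - 2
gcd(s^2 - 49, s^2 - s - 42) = s - 7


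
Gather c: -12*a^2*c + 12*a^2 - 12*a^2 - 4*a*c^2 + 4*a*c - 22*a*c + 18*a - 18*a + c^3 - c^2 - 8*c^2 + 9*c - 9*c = c^3 + c^2*(-4*a - 9) + c*(-12*a^2 - 18*a)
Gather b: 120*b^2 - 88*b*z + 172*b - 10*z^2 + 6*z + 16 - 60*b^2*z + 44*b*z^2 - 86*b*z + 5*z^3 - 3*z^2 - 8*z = b^2*(120 - 60*z) + b*(44*z^2 - 174*z + 172) + 5*z^3 - 13*z^2 - 2*z + 16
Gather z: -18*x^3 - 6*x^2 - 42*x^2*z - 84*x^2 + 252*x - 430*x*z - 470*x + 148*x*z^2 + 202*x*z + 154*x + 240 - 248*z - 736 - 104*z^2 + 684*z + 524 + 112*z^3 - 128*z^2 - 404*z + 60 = -18*x^3 - 90*x^2 - 64*x + 112*z^3 + z^2*(148*x - 232) + z*(-42*x^2 - 228*x + 32) + 88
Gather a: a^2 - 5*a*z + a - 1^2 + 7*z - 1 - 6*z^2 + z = a^2 + a*(1 - 5*z) - 6*z^2 + 8*z - 2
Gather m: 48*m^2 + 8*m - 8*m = 48*m^2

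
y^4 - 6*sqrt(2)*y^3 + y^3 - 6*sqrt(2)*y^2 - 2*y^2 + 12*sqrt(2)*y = y*(y - 1)*(y + 2)*(y - 6*sqrt(2))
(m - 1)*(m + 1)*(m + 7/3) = m^3 + 7*m^2/3 - m - 7/3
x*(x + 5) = x^2 + 5*x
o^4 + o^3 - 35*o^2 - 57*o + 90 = (o - 6)*(o - 1)*(o + 3)*(o + 5)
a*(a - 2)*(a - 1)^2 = a^4 - 4*a^3 + 5*a^2 - 2*a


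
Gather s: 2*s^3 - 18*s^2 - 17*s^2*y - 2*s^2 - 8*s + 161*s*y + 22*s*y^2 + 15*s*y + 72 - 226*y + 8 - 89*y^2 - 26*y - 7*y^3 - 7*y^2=2*s^3 + s^2*(-17*y - 20) + s*(22*y^2 + 176*y - 8) - 7*y^3 - 96*y^2 - 252*y + 80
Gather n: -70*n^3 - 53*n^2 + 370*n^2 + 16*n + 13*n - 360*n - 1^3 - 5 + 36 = -70*n^3 + 317*n^2 - 331*n + 30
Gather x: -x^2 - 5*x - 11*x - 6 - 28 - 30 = -x^2 - 16*x - 64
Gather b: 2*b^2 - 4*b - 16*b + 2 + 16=2*b^2 - 20*b + 18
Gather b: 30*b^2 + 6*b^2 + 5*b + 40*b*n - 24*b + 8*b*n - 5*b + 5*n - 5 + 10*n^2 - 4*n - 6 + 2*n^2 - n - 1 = 36*b^2 + b*(48*n - 24) + 12*n^2 - 12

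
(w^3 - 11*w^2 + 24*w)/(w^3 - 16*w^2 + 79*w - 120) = w/(w - 5)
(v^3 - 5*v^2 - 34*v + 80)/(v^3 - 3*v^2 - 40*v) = (v - 2)/v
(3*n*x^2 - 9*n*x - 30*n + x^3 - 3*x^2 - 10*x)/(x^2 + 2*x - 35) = (3*n*x + 6*n + x^2 + 2*x)/(x + 7)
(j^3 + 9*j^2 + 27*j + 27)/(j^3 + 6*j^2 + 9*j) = (j + 3)/j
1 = 1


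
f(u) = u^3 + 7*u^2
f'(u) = 3*u^2 + 14*u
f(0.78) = 4.73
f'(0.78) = 12.75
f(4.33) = 212.43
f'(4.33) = 116.87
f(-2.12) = 21.93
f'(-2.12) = -16.20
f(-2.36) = 25.84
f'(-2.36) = -16.33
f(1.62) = 22.62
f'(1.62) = 30.55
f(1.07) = 9.24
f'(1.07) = 18.41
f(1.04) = 8.70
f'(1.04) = 17.80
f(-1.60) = 13.82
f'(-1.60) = -14.72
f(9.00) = 1296.00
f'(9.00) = 369.00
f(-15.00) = -1800.00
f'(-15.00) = 465.00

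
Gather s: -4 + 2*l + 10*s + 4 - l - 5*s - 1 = l + 5*s - 1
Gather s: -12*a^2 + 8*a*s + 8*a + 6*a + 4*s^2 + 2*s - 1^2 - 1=-12*a^2 + 14*a + 4*s^2 + s*(8*a + 2) - 2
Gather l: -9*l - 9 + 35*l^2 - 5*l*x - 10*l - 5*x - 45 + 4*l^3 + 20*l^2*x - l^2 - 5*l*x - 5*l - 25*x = 4*l^3 + l^2*(20*x + 34) + l*(-10*x - 24) - 30*x - 54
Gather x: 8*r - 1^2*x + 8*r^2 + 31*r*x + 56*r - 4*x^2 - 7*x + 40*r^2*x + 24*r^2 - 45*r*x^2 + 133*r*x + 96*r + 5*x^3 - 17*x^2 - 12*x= 32*r^2 + 160*r + 5*x^3 + x^2*(-45*r - 21) + x*(40*r^2 + 164*r - 20)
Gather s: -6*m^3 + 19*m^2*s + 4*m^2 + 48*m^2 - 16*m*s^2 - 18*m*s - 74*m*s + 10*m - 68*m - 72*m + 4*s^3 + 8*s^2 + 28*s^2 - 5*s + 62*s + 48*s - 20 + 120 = -6*m^3 + 52*m^2 - 130*m + 4*s^3 + s^2*(36 - 16*m) + s*(19*m^2 - 92*m + 105) + 100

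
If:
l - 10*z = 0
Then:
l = 10*z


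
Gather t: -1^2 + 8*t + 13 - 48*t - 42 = -40*t - 30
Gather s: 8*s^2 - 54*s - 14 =8*s^2 - 54*s - 14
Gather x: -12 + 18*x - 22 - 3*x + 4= 15*x - 30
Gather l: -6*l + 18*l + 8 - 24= 12*l - 16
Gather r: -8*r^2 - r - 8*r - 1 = -8*r^2 - 9*r - 1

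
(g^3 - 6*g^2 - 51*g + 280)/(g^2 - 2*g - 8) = (-g^3 + 6*g^2 + 51*g - 280)/(-g^2 + 2*g + 8)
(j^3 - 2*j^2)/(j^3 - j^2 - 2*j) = j/(j + 1)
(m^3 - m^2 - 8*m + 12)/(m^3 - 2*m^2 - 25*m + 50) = (m^2 + m - 6)/(m^2 - 25)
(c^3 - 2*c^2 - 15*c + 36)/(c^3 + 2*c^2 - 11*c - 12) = (c - 3)/(c + 1)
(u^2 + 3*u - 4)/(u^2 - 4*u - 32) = (u - 1)/(u - 8)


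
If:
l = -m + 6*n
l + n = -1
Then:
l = -n - 1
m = 7*n + 1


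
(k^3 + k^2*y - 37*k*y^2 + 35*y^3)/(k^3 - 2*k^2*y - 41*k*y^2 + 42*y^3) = (-k^2 - 2*k*y + 35*y^2)/(-k^2 + k*y + 42*y^2)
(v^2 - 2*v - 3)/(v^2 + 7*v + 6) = (v - 3)/(v + 6)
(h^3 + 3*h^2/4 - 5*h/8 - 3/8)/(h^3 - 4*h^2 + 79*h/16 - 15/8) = 2*(2*h^2 + 3*h + 1)/(4*h^2 - 13*h + 10)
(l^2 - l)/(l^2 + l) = (l - 1)/(l + 1)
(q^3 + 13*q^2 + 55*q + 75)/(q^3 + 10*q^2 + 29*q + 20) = (q^2 + 8*q + 15)/(q^2 + 5*q + 4)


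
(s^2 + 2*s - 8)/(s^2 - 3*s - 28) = (s - 2)/(s - 7)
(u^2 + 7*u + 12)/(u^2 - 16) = (u + 3)/(u - 4)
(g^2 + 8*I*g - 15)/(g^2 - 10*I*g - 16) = (-g^2 - 8*I*g + 15)/(-g^2 + 10*I*g + 16)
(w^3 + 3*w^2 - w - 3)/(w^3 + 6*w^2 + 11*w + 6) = (w - 1)/(w + 2)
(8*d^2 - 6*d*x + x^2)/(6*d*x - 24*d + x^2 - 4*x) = (8*d^2 - 6*d*x + x^2)/(6*d*x - 24*d + x^2 - 4*x)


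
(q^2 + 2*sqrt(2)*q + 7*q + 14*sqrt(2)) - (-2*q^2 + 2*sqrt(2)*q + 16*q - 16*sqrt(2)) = 3*q^2 - 9*q + 30*sqrt(2)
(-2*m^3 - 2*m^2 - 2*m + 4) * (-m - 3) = 2*m^4 + 8*m^3 + 8*m^2 + 2*m - 12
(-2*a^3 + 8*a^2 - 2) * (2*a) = -4*a^4 + 16*a^3 - 4*a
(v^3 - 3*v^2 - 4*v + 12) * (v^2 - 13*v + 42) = v^5 - 16*v^4 + 77*v^3 - 62*v^2 - 324*v + 504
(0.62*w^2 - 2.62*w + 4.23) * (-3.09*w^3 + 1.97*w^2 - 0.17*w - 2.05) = -1.9158*w^5 + 9.3172*w^4 - 18.3375*w^3 + 7.5075*w^2 + 4.6519*w - 8.6715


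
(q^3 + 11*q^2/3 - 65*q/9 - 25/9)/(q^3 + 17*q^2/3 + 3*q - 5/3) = (9*q^2 - 12*q - 5)/(3*(3*q^2 + 2*q - 1))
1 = 1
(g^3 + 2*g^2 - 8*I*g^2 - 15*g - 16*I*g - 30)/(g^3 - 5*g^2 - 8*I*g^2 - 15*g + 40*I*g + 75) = (g + 2)/(g - 5)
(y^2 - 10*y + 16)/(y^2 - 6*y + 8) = (y - 8)/(y - 4)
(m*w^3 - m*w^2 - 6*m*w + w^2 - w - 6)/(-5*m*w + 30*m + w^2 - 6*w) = (-m*w^3 + m*w^2 + 6*m*w - w^2 + w + 6)/(5*m*w - 30*m - w^2 + 6*w)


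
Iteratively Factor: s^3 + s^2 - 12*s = (s)*(s^2 + s - 12) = s*(s - 3)*(s + 4)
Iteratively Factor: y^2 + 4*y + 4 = (y + 2)*(y + 2)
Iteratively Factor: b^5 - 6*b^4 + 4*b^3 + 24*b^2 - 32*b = (b - 2)*(b^4 - 4*b^3 - 4*b^2 + 16*b) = (b - 2)*(b + 2)*(b^3 - 6*b^2 + 8*b) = (b - 2)^2*(b + 2)*(b^2 - 4*b) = (b - 4)*(b - 2)^2*(b + 2)*(b)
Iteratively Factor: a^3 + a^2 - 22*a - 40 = (a + 2)*(a^2 - a - 20) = (a + 2)*(a + 4)*(a - 5)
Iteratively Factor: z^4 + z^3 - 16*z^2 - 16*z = (z)*(z^3 + z^2 - 16*z - 16) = z*(z + 4)*(z^2 - 3*z - 4) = z*(z - 4)*(z + 4)*(z + 1)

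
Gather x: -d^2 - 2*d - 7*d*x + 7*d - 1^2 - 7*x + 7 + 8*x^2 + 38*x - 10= -d^2 + 5*d + 8*x^2 + x*(31 - 7*d) - 4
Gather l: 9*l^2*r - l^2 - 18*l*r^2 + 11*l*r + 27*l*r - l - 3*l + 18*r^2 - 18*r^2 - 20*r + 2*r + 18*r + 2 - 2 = l^2*(9*r - 1) + l*(-18*r^2 + 38*r - 4)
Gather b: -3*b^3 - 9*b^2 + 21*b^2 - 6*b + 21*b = -3*b^3 + 12*b^2 + 15*b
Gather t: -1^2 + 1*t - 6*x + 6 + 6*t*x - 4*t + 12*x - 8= t*(6*x - 3) + 6*x - 3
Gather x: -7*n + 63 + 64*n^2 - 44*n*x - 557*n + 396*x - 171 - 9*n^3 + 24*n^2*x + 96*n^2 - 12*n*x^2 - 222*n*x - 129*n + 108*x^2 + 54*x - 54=-9*n^3 + 160*n^2 - 693*n + x^2*(108 - 12*n) + x*(24*n^2 - 266*n + 450) - 162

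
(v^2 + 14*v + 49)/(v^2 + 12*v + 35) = (v + 7)/(v + 5)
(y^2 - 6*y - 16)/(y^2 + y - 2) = (y - 8)/(y - 1)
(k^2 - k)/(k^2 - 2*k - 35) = k*(1 - k)/(-k^2 + 2*k + 35)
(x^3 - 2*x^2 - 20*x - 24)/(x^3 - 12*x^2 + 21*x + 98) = (x^2 - 4*x - 12)/(x^2 - 14*x + 49)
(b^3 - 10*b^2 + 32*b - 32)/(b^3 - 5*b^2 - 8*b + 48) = (b - 2)/(b + 3)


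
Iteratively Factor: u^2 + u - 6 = (u + 3)*(u - 2)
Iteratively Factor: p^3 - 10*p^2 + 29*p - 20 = (p - 1)*(p^2 - 9*p + 20) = (p - 5)*(p - 1)*(p - 4)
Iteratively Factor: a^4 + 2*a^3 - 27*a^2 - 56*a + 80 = (a - 5)*(a^3 + 7*a^2 + 8*a - 16) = (a - 5)*(a + 4)*(a^2 + 3*a - 4) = (a - 5)*(a - 1)*(a + 4)*(a + 4)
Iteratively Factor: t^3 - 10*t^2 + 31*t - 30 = (t - 5)*(t^2 - 5*t + 6) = (t - 5)*(t - 2)*(t - 3)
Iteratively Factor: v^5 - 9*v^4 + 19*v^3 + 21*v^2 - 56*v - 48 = (v + 1)*(v^4 - 10*v^3 + 29*v^2 - 8*v - 48) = (v - 4)*(v + 1)*(v^3 - 6*v^2 + 5*v + 12) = (v - 4)*(v - 3)*(v + 1)*(v^2 - 3*v - 4) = (v - 4)^2*(v - 3)*(v + 1)*(v + 1)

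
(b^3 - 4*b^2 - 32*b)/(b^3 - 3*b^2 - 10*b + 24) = b*(b^2 - 4*b - 32)/(b^3 - 3*b^2 - 10*b + 24)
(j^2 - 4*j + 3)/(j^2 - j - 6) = (j - 1)/(j + 2)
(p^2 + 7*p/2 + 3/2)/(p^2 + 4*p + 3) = (p + 1/2)/(p + 1)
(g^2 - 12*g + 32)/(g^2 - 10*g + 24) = (g - 8)/(g - 6)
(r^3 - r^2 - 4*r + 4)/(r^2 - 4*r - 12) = (r^2 - 3*r + 2)/(r - 6)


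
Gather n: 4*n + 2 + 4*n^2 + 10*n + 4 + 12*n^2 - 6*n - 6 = 16*n^2 + 8*n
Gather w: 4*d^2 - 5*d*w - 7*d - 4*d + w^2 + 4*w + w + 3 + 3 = 4*d^2 - 11*d + w^2 + w*(5 - 5*d) + 6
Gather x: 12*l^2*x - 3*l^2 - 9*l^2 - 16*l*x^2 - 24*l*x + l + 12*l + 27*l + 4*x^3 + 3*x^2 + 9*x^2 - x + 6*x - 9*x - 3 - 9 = -12*l^2 + 40*l + 4*x^3 + x^2*(12 - 16*l) + x*(12*l^2 - 24*l - 4) - 12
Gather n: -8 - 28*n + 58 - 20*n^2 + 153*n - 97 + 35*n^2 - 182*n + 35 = 15*n^2 - 57*n - 12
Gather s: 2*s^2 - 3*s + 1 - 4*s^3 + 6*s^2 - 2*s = -4*s^3 + 8*s^2 - 5*s + 1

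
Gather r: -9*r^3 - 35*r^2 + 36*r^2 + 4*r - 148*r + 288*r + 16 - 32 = -9*r^3 + r^2 + 144*r - 16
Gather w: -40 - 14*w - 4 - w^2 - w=-w^2 - 15*w - 44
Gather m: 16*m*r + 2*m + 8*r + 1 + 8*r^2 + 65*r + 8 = m*(16*r + 2) + 8*r^2 + 73*r + 9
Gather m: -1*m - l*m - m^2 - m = -m^2 + m*(-l - 2)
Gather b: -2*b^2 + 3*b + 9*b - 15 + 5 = -2*b^2 + 12*b - 10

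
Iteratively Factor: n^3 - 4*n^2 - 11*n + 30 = (n - 2)*(n^2 - 2*n - 15) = (n - 5)*(n - 2)*(n + 3)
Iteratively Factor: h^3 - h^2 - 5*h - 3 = (h + 1)*(h^2 - 2*h - 3) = (h - 3)*(h + 1)*(h + 1)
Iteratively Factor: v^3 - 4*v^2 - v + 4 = (v - 1)*(v^2 - 3*v - 4) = (v - 4)*(v - 1)*(v + 1)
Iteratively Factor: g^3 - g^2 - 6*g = (g)*(g^2 - g - 6) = g*(g - 3)*(g + 2)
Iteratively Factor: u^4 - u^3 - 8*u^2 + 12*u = (u - 2)*(u^3 + u^2 - 6*u) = (u - 2)*(u + 3)*(u^2 - 2*u) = u*(u - 2)*(u + 3)*(u - 2)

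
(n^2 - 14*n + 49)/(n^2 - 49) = (n - 7)/(n + 7)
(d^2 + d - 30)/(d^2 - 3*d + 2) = (d^2 + d - 30)/(d^2 - 3*d + 2)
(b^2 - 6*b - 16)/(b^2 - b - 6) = (b - 8)/(b - 3)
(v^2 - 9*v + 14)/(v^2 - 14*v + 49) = (v - 2)/(v - 7)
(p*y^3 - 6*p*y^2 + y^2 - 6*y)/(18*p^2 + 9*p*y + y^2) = y*(p*y^2 - 6*p*y + y - 6)/(18*p^2 + 9*p*y + y^2)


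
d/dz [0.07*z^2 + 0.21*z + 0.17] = 0.14*z + 0.21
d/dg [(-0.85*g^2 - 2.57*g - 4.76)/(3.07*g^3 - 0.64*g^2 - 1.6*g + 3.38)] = (2.6095*g^4 + 15.7798*g^3 + 43.5548*g^2 - 11.8388*g - 16.3026)/(9.4249*g^6 - 3.9296*g^5 - 9.4144*g^4 + 22.8012*g^3 - 1.7664*g^2 - 10.816*g + 11.4244)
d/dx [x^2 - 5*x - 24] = 2*x - 5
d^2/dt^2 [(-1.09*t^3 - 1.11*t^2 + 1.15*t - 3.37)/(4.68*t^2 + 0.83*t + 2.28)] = (2.8421709430404e-14*t^5 - 2.8421709430404e-14*t^4 + 80.758558*t^3 - 384.17796*t^2 - 186.165864*t + 51.382342)/(102.503232*t^6 + 54.536976*t^5 + 159.484572*t^4 + 53.710379*t^3 + 77.697612*t^2 + 12.944016*t + 11.852352)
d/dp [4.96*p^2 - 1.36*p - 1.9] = 9.92*p - 1.36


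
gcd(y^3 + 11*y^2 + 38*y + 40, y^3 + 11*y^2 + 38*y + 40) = y^3 + 11*y^2 + 38*y + 40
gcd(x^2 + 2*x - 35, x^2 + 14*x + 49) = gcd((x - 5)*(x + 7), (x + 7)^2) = x + 7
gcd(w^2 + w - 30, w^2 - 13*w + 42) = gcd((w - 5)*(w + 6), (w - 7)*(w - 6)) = 1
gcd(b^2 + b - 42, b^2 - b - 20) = 1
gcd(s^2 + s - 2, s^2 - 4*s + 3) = s - 1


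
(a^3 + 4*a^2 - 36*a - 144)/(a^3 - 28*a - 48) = (a + 6)/(a + 2)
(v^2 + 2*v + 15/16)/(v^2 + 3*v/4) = (v + 5/4)/v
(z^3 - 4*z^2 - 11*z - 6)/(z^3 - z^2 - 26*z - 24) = (z + 1)/(z + 4)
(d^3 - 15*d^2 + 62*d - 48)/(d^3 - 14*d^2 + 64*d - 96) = (d^2 - 9*d + 8)/(d^2 - 8*d + 16)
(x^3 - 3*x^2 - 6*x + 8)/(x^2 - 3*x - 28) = (-x^3 + 3*x^2 + 6*x - 8)/(-x^2 + 3*x + 28)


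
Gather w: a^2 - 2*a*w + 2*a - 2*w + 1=a^2 + 2*a + w*(-2*a - 2) + 1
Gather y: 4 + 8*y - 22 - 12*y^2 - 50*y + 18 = -12*y^2 - 42*y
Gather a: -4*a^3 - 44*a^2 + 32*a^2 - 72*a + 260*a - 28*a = -4*a^3 - 12*a^2 + 160*a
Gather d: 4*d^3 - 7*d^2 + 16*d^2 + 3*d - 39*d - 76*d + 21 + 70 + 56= 4*d^3 + 9*d^2 - 112*d + 147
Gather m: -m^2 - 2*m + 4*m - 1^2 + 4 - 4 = -m^2 + 2*m - 1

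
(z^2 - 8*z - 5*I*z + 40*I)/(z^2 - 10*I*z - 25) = (z - 8)/(z - 5*I)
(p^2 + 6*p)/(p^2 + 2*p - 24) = p/(p - 4)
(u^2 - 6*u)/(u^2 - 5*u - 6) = u/(u + 1)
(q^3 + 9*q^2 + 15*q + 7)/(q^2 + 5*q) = (q^3 + 9*q^2 + 15*q + 7)/(q*(q + 5))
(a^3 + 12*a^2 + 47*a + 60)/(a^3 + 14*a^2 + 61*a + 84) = (a + 5)/(a + 7)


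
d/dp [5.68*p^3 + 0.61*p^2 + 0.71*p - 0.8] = 17.04*p^2 + 1.22*p + 0.71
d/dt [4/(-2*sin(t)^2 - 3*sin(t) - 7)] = 4*(4*sin(t) + 3)*cos(t)/(3*sin(t) - cos(2*t) + 8)^2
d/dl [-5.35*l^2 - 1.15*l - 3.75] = -10.7*l - 1.15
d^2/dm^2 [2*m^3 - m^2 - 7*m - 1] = 12*m - 2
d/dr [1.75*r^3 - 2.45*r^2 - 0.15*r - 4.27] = 5.25*r^2 - 4.9*r - 0.15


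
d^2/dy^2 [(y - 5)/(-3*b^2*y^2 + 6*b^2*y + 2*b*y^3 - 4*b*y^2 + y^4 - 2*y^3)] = 2*(y*(3*b^2*y - 6*b^2 - 2*b*y^2 + 4*b*y - y^3 + 2*y^2)*(6*b^2*y - 6*b^2 - 6*b*y^2 + 8*b*y - 4*y^3 + 6*y^2 + (y - 5)*(3*b^2 - 6*b*y + 4*b - 6*y^2 + 6*y)) - 4*(y - 5)*(3*b^2*y - 3*b^2 - 3*b*y^2 + 4*b*y - 2*y^3 + 3*y^2)^2)/(y^3*(3*b^2*y - 6*b^2 - 2*b*y^2 + 4*b*y - y^3 + 2*y^2)^3)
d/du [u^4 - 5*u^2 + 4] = 4*u^3 - 10*u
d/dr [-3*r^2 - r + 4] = -6*r - 1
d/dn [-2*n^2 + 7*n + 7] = 7 - 4*n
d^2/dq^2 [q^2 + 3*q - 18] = 2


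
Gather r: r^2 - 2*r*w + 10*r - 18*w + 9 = r^2 + r*(10 - 2*w) - 18*w + 9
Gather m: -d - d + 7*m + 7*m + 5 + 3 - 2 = -2*d + 14*m + 6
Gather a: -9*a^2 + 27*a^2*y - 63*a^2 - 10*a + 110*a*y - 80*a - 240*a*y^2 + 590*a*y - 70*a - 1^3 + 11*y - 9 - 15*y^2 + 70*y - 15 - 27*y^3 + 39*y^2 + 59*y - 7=a^2*(27*y - 72) + a*(-240*y^2 + 700*y - 160) - 27*y^3 + 24*y^2 + 140*y - 32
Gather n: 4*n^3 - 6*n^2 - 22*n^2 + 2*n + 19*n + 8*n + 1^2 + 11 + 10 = 4*n^3 - 28*n^2 + 29*n + 22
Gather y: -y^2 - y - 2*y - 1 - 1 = -y^2 - 3*y - 2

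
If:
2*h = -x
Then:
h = -x/2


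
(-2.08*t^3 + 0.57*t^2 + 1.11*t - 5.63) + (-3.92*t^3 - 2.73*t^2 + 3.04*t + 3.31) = -6.0*t^3 - 2.16*t^2 + 4.15*t - 2.32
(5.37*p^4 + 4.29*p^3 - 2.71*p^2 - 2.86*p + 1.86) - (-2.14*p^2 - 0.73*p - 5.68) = 5.37*p^4 + 4.29*p^3 - 0.57*p^2 - 2.13*p + 7.54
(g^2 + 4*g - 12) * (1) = g^2 + 4*g - 12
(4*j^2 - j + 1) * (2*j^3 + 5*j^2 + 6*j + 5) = 8*j^5 + 18*j^4 + 21*j^3 + 19*j^2 + j + 5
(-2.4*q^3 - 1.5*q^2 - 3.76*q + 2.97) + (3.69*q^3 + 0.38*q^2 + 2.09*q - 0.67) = 1.29*q^3 - 1.12*q^2 - 1.67*q + 2.3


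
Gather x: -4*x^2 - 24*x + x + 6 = -4*x^2 - 23*x + 6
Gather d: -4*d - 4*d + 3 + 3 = 6 - 8*d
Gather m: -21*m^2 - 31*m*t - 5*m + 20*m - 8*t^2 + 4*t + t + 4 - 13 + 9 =-21*m^2 + m*(15 - 31*t) - 8*t^2 + 5*t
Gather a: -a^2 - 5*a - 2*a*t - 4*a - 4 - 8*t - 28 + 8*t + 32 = -a^2 + a*(-2*t - 9)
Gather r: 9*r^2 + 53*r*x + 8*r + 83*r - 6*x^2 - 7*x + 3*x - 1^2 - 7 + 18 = 9*r^2 + r*(53*x + 91) - 6*x^2 - 4*x + 10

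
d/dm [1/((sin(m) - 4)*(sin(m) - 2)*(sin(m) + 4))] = (-3*sin(m)^2 + 4*sin(m) + 16)*cos(m)/((sin(m) - 4)^2*(sin(m) - 2)^2*(sin(m) + 4)^2)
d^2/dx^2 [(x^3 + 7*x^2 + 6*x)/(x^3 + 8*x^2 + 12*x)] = -2/(x^3 + 6*x^2 + 12*x + 8)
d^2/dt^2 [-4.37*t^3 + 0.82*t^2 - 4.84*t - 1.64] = 1.64 - 26.22*t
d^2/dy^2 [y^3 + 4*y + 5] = 6*y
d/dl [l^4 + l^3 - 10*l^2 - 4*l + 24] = 4*l^3 + 3*l^2 - 20*l - 4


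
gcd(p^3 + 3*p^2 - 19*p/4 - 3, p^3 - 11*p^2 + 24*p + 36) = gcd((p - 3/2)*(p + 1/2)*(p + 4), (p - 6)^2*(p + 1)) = 1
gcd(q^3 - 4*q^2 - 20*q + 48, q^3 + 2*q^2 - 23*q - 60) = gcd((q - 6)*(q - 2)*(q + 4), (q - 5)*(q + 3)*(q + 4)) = q + 4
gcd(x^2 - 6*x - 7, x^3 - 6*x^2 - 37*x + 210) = x - 7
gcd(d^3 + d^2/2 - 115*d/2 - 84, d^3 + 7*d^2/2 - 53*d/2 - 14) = d + 7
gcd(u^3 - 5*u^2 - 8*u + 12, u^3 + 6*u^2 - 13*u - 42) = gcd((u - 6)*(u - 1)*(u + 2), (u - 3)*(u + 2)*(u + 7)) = u + 2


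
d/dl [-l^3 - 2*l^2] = l*(-3*l - 4)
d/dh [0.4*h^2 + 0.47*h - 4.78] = 0.8*h + 0.47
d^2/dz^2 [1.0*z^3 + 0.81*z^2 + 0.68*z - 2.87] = 6.0*z + 1.62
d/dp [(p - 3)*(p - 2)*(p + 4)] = 3*p^2 - 2*p - 14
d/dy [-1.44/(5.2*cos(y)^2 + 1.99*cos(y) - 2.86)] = -(14.976*cos(y) + 2.8656)*sin(y)/(5.2*cos(y)^2 + 1.99*cos(y) - 2.86)^2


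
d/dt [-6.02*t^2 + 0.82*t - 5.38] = 0.82 - 12.04*t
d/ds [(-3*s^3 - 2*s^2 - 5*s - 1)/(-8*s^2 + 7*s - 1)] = 3*(8*s^4 - 14*s^3 - 15*s^2 - 4*s + 4)/(64*s^4 - 112*s^3 + 65*s^2 - 14*s + 1)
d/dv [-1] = 0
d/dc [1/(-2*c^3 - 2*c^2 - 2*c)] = (3*c^2 + 2*c + 1)/(2*c^2*(c^2 + c + 1)^2)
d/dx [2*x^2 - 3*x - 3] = 4*x - 3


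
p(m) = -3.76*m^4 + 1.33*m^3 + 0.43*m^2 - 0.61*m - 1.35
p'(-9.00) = 11279.00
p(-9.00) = -25599.96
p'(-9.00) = 11279.00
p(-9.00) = -25599.96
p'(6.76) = -4458.56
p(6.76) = -7426.86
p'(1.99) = -101.62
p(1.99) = -49.35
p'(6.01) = -3116.23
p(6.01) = -4606.29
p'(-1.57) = 66.08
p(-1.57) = -27.32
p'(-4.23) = 1205.48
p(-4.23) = -1295.53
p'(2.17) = -133.64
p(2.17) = -70.43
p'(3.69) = -698.77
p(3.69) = -628.02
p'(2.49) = -205.92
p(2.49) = -124.21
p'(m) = -15.04*m^3 + 3.99*m^2 + 0.86*m - 0.61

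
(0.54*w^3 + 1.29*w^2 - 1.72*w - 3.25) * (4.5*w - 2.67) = 2.43*w^4 + 4.3632*w^3 - 11.1843*w^2 - 10.0326*w + 8.6775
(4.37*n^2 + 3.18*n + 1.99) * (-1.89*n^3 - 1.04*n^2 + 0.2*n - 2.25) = -8.2593*n^5 - 10.555*n^4 - 6.1943*n^3 - 11.2661*n^2 - 6.757*n - 4.4775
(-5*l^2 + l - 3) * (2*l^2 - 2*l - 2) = -10*l^4 + 12*l^3 + 2*l^2 + 4*l + 6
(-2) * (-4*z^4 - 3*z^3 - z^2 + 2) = 8*z^4 + 6*z^3 + 2*z^2 - 4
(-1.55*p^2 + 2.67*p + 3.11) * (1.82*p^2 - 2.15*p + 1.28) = -2.821*p^4 + 8.1919*p^3 - 2.0643*p^2 - 3.2689*p + 3.9808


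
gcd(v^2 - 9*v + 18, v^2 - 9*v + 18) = v^2 - 9*v + 18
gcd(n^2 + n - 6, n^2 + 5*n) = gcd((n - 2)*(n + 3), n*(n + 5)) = 1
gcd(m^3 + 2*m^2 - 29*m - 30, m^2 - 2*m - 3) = m + 1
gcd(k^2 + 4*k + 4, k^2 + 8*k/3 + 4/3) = k + 2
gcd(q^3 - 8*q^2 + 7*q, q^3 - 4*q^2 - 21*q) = q^2 - 7*q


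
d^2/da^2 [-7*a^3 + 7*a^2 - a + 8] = 14 - 42*a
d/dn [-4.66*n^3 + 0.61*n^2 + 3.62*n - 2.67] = -13.98*n^2 + 1.22*n + 3.62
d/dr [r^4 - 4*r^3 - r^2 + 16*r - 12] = 4*r^3 - 12*r^2 - 2*r + 16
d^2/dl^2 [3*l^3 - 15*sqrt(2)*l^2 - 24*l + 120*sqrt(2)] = 18*l - 30*sqrt(2)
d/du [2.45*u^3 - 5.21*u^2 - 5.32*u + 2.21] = 7.35*u^2 - 10.42*u - 5.32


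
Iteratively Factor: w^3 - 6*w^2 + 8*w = (w - 4)*(w^2 - 2*w) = w*(w - 4)*(w - 2)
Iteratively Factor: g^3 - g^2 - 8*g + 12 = (g + 3)*(g^2 - 4*g + 4) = (g - 2)*(g + 3)*(g - 2)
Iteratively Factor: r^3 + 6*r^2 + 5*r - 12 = (r + 3)*(r^2 + 3*r - 4) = (r - 1)*(r + 3)*(r + 4)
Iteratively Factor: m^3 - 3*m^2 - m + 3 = (m + 1)*(m^2 - 4*m + 3) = (m - 1)*(m + 1)*(m - 3)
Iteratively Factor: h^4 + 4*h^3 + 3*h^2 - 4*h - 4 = (h + 2)*(h^3 + 2*h^2 - h - 2) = (h - 1)*(h + 2)*(h^2 + 3*h + 2) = (h - 1)*(h + 2)^2*(h + 1)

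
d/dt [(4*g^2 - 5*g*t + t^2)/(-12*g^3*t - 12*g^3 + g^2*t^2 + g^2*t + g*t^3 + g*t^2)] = ((-5*g + 2*t)*(-12*g^2*t - 12*g^2 + g*t^2 + g*t + t^3 + t^2) - (4*g^2 - 5*g*t + t^2)*(-12*g^2 + 2*g*t + g + 3*t^2 + 2*t))/(g*(-12*g^2*t - 12*g^2 + g*t^2 + g*t + t^3 + t^2)^2)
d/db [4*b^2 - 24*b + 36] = 8*b - 24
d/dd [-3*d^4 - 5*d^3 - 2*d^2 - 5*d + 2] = -12*d^3 - 15*d^2 - 4*d - 5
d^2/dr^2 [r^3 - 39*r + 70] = 6*r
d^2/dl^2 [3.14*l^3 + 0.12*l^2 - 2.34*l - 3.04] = 18.84*l + 0.24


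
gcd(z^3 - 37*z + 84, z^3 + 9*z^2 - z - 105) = z^2 + 4*z - 21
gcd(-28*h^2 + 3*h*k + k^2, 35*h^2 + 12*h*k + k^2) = 7*h + k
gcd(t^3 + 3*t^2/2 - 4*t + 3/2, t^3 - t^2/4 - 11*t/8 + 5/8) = t^2 - 3*t/2 + 1/2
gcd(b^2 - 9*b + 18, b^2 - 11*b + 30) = b - 6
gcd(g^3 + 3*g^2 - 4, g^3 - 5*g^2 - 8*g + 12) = g^2 + g - 2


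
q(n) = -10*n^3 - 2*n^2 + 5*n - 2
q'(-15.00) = -6685.00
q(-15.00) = 33223.00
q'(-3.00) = -253.00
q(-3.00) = 235.00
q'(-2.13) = -122.59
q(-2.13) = 74.91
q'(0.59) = -7.80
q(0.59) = -1.80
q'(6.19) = -1169.24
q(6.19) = -2419.45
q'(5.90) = -1062.90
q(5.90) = -2095.91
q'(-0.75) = -8.88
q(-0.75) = -2.66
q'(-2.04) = -111.69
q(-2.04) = 64.37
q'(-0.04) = 5.11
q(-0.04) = -2.20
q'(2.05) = -129.28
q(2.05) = -86.31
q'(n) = -30*n^2 - 4*n + 5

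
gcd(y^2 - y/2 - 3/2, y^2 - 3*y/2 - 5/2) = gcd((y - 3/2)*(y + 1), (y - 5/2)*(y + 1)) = y + 1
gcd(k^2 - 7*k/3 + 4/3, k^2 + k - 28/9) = k - 4/3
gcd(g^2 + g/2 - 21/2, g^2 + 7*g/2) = g + 7/2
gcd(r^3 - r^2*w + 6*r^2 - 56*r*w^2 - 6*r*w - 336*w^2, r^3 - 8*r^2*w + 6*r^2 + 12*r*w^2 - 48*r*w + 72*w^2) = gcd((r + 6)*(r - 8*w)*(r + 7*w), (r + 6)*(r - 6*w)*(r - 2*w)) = r + 6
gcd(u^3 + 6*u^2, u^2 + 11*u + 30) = u + 6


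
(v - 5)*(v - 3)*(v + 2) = v^3 - 6*v^2 - v + 30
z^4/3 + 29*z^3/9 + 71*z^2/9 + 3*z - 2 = (z/3 + 1/3)*(z - 1/3)*(z + 3)*(z + 6)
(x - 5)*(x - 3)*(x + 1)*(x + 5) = x^4 - 2*x^3 - 28*x^2 + 50*x + 75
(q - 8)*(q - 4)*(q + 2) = q^3 - 10*q^2 + 8*q + 64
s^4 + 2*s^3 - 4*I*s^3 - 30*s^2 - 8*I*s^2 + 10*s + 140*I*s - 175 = (s - 5)*(s + 7)*(s - 5*I)*(s + I)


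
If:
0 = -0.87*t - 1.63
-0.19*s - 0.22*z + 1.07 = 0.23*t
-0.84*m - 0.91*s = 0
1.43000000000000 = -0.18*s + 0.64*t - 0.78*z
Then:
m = -17.45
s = 16.11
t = -1.87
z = -7.09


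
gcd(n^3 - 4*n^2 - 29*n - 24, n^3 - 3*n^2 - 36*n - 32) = n^2 - 7*n - 8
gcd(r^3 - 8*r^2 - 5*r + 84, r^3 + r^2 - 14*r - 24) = r^2 - r - 12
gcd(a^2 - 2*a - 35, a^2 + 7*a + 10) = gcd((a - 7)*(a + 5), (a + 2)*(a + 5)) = a + 5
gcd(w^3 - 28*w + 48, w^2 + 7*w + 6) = w + 6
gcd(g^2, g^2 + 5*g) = g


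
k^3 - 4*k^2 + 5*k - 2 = (k - 2)*(k - 1)^2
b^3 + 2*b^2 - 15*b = b*(b - 3)*(b + 5)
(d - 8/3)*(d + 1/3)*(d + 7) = d^3 + 14*d^2/3 - 155*d/9 - 56/9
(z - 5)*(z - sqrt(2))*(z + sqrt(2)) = z^3 - 5*z^2 - 2*z + 10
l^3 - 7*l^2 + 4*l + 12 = (l - 6)*(l - 2)*(l + 1)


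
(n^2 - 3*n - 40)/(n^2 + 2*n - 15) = (n - 8)/(n - 3)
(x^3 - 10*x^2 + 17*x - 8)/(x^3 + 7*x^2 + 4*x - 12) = (x^2 - 9*x + 8)/(x^2 + 8*x + 12)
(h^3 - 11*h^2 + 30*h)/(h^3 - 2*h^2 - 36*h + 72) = h*(h - 5)/(h^2 + 4*h - 12)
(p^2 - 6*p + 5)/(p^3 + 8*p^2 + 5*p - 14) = (p - 5)/(p^2 + 9*p + 14)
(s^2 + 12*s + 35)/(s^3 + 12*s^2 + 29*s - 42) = (s + 5)/(s^2 + 5*s - 6)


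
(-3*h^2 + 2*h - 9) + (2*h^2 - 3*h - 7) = -h^2 - h - 16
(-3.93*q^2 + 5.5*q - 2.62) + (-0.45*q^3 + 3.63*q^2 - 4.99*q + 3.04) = -0.45*q^3 - 0.3*q^2 + 0.51*q + 0.42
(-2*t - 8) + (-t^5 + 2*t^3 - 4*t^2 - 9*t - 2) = -t^5 + 2*t^3 - 4*t^2 - 11*t - 10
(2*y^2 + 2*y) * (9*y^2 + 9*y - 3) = 18*y^4 + 36*y^3 + 12*y^2 - 6*y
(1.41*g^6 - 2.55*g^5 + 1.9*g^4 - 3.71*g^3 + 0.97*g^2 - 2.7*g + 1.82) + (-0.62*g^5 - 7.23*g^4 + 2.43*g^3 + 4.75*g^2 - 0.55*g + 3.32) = 1.41*g^6 - 3.17*g^5 - 5.33*g^4 - 1.28*g^3 + 5.72*g^2 - 3.25*g + 5.14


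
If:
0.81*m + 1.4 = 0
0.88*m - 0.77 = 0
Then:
No Solution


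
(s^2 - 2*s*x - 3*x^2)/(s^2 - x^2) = (-s + 3*x)/(-s + x)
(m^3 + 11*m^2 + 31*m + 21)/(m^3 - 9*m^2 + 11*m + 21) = (m^2 + 10*m + 21)/(m^2 - 10*m + 21)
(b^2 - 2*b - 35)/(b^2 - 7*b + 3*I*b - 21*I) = (b + 5)/(b + 3*I)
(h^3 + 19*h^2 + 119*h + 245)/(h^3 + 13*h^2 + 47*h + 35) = (h + 7)/(h + 1)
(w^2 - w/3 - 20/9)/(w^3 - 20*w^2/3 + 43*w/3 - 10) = (w + 4/3)/(w^2 - 5*w + 6)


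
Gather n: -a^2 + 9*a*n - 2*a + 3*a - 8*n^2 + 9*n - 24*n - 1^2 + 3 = -a^2 + a - 8*n^2 + n*(9*a - 15) + 2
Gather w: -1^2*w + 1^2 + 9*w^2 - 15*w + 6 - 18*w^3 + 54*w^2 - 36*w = -18*w^3 + 63*w^2 - 52*w + 7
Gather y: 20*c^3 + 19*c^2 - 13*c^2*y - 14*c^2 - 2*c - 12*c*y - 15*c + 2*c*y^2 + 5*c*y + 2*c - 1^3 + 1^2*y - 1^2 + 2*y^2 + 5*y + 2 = 20*c^3 + 5*c^2 - 15*c + y^2*(2*c + 2) + y*(-13*c^2 - 7*c + 6)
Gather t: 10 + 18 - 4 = 24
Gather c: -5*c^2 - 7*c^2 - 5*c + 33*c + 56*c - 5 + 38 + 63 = -12*c^2 + 84*c + 96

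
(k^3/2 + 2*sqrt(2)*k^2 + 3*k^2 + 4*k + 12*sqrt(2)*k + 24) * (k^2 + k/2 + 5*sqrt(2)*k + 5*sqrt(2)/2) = k^5/2 + 13*k^4/4 + 9*sqrt(2)*k^4/2 + 51*k^3/2 + 117*sqrt(2)*k^3/4 + 67*sqrt(2)*k^2/2 + 156*k^2 + 72*k + 130*sqrt(2)*k + 60*sqrt(2)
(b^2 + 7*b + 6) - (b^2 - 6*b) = 13*b + 6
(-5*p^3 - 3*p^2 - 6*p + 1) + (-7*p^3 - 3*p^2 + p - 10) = -12*p^3 - 6*p^2 - 5*p - 9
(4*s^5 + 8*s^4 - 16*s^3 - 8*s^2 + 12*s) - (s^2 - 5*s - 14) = 4*s^5 + 8*s^4 - 16*s^3 - 9*s^2 + 17*s + 14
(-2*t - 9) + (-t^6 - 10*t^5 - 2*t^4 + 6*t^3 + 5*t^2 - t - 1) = -t^6 - 10*t^5 - 2*t^4 + 6*t^3 + 5*t^2 - 3*t - 10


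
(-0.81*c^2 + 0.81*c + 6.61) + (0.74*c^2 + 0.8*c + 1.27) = -0.0700000000000001*c^2 + 1.61*c + 7.88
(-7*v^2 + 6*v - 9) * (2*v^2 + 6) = -14*v^4 + 12*v^3 - 60*v^2 + 36*v - 54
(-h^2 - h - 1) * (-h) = h^3 + h^2 + h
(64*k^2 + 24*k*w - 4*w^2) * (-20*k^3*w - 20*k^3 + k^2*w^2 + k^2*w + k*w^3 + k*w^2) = -1280*k^5*w - 1280*k^5 - 416*k^4*w^2 - 416*k^4*w + 168*k^3*w^3 + 168*k^3*w^2 + 20*k^2*w^4 + 20*k^2*w^3 - 4*k*w^5 - 4*k*w^4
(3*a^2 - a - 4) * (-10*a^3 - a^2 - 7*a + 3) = -30*a^5 + 7*a^4 + 20*a^3 + 20*a^2 + 25*a - 12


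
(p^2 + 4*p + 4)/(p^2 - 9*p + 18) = (p^2 + 4*p + 4)/(p^2 - 9*p + 18)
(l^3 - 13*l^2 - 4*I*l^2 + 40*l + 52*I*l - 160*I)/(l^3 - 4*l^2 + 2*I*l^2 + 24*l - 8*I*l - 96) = (l^2 - 13*l + 40)/(l^2 + l*(-4 + 6*I) - 24*I)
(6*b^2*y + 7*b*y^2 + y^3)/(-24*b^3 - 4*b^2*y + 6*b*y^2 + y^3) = y*(b + y)/(-4*b^2 + y^2)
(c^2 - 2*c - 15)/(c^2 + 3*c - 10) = (c^2 - 2*c - 15)/(c^2 + 3*c - 10)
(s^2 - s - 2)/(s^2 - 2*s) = (s + 1)/s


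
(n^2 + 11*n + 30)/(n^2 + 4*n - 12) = (n + 5)/(n - 2)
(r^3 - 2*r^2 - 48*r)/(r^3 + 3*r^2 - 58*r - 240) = r/(r + 5)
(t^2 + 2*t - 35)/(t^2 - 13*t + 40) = (t + 7)/(t - 8)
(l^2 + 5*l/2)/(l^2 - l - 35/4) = 2*l/(2*l - 7)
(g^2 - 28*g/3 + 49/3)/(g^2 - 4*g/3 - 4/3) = (-3*g^2 + 28*g - 49)/(-3*g^2 + 4*g + 4)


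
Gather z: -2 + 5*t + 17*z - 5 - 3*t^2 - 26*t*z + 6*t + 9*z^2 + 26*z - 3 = -3*t^2 + 11*t + 9*z^2 + z*(43 - 26*t) - 10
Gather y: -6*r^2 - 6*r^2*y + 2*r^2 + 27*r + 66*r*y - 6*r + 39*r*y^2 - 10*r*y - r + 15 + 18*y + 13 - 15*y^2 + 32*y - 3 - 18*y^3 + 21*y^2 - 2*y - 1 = -4*r^2 + 20*r - 18*y^3 + y^2*(39*r + 6) + y*(-6*r^2 + 56*r + 48) + 24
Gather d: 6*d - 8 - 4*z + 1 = 6*d - 4*z - 7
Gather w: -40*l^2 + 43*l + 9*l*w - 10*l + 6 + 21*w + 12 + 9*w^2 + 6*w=-40*l^2 + 33*l + 9*w^2 + w*(9*l + 27) + 18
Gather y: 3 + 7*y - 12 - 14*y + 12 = 3 - 7*y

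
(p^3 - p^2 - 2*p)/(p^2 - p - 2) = p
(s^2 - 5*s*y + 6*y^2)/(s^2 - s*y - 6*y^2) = (s - 2*y)/(s + 2*y)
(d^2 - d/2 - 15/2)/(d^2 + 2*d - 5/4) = 2*(d - 3)/(2*d - 1)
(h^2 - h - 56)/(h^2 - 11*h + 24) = (h + 7)/(h - 3)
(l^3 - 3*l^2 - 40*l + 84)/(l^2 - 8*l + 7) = (l^2 + 4*l - 12)/(l - 1)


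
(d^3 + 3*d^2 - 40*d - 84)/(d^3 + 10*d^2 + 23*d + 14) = (d - 6)/(d + 1)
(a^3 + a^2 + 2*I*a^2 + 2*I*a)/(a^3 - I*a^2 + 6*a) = (a + 1)/(a - 3*I)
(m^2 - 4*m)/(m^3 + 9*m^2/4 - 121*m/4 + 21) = 4*m/(4*m^2 + 25*m - 21)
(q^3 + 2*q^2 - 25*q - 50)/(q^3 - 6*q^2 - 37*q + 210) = (q^2 + 7*q + 10)/(q^2 - q - 42)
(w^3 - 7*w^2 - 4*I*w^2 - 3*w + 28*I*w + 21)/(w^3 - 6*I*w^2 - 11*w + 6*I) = (w - 7)/(w - 2*I)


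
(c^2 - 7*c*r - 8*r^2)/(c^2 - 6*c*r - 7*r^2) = (-c + 8*r)/(-c + 7*r)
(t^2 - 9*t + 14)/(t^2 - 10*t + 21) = (t - 2)/(t - 3)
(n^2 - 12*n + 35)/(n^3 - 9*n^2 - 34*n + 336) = (n - 5)/(n^2 - 2*n - 48)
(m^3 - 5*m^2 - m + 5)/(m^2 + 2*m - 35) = (m^2 - 1)/(m + 7)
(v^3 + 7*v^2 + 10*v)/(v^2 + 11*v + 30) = v*(v + 2)/(v + 6)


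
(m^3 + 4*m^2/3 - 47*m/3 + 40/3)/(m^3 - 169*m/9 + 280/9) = 3*(m - 1)/(3*m - 7)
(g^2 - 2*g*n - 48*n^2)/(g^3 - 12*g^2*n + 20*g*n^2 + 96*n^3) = (g + 6*n)/(g^2 - 4*g*n - 12*n^2)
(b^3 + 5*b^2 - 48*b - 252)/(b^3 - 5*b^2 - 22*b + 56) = (b^2 + 12*b + 36)/(b^2 + 2*b - 8)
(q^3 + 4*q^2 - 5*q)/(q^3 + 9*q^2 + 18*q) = (q^2 + 4*q - 5)/(q^2 + 9*q + 18)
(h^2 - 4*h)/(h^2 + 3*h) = (h - 4)/(h + 3)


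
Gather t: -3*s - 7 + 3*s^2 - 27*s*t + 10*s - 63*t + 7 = 3*s^2 + 7*s + t*(-27*s - 63)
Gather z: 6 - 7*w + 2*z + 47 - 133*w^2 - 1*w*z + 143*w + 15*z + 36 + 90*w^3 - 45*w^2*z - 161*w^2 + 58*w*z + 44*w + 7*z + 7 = 90*w^3 - 294*w^2 + 180*w + z*(-45*w^2 + 57*w + 24) + 96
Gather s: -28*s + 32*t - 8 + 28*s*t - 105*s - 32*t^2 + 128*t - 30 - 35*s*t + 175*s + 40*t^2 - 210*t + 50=s*(42 - 7*t) + 8*t^2 - 50*t + 12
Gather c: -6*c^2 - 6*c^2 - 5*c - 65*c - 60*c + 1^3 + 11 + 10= -12*c^2 - 130*c + 22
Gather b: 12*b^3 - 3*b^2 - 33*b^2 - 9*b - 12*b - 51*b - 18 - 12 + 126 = 12*b^3 - 36*b^2 - 72*b + 96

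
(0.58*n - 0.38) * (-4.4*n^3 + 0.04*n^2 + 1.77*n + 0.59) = -2.552*n^4 + 1.6952*n^3 + 1.0114*n^2 - 0.3304*n - 0.2242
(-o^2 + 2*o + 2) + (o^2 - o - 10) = o - 8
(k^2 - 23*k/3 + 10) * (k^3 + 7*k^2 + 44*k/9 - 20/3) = k^5 - 2*k^4/3 - 349*k^3/9 + 698*k^2/27 + 100*k - 200/3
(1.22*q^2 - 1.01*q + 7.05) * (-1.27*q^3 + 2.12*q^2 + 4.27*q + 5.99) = -1.5494*q^5 + 3.8691*q^4 - 5.8853*q^3 + 17.9411*q^2 + 24.0536*q + 42.2295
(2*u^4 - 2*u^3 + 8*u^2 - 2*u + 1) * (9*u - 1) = 18*u^5 - 20*u^4 + 74*u^3 - 26*u^2 + 11*u - 1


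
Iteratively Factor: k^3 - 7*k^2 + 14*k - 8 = (k - 4)*(k^2 - 3*k + 2) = (k - 4)*(k - 2)*(k - 1)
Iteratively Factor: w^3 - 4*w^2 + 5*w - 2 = (w - 2)*(w^2 - 2*w + 1) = (w - 2)*(w - 1)*(w - 1)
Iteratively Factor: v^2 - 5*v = (v)*(v - 5)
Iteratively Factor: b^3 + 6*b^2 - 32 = (b + 4)*(b^2 + 2*b - 8) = (b + 4)^2*(b - 2)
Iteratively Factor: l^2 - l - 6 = (l + 2)*(l - 3)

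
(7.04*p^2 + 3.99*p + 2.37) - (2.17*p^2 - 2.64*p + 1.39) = 4.87*p^2 + 6.63*p + 0.98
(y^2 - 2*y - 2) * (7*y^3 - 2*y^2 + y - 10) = 7*y^5 - 16*y^4 - 9*y^3 - 8*y^2 + 18*y + 20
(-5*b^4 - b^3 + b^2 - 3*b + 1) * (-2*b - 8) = 10*b^5 + 42*b^4 + 6*b^3 - 2*b^2 + 22*b - 8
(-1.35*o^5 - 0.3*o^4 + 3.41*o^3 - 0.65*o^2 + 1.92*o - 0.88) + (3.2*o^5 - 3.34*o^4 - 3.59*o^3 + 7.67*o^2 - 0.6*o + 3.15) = 1.85*o^5 - 3.64*o^4 - 0.18*o^3 + 7.02*o^2 + 1.32*o + 2.27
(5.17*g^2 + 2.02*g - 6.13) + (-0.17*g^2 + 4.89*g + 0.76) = 5.0*g^2 + 6.91*g - 5.37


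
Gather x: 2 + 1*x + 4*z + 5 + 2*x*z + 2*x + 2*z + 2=x*(2*z + 3) + 6*z + 9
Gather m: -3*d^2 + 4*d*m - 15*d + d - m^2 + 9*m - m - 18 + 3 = -3*d^2 - 14*d - m^2 + m*(4*d + 8) - 15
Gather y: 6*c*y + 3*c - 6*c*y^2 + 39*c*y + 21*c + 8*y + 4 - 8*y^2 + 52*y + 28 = 24*c + y^2*(-6*c - 8) + y*(45*c + 60) + 32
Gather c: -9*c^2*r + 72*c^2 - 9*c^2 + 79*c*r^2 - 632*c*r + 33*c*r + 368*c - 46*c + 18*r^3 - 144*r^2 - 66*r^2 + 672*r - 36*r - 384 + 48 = c^2*(63 - 9*r) + c*(79*r^2 - 599*r + 322) + 18*r^3 - 210*r^2 + 636*r - 336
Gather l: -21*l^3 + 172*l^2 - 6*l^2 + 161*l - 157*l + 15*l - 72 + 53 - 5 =-21*l^3 + 166*l^2 + 19*l - 24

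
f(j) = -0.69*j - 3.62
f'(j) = -0.690000000000000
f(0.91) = -4.25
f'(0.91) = -0.69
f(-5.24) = -0.00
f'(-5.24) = -0.69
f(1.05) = -4.34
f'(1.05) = -0.69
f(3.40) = -5.97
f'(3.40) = -0.69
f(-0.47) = -3.30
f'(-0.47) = -0.69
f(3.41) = -5.97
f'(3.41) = -0.69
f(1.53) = -4.68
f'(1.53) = -0.69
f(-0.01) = -3.61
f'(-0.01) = -0.69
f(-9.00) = 2.59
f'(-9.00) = -0.69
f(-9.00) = 2.59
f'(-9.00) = -0.69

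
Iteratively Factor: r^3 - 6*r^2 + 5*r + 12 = (r - 3)*(r^2 - 3*r - 4) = (r - 4)*(r - 3)*(r + 1)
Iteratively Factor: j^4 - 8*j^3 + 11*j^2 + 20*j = (j)*(j^3 - 8*j^2 + 11*j + 20) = j*(j - 4)*(j^2 - 4*j - 5) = j*(j - 4)*(j + 1)*(j - 5)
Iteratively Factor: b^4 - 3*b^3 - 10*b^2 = (b)*(b^3 - 3*b^2 - 10*b) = b*(b - 5)*(b^2 + 2*b) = b*(b - 5)*(b + 2)*(b)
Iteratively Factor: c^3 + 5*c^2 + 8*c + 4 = (c + 1)*(c^2 + 4*c + 4) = (c + 1)*(c + 2)*(c + 2)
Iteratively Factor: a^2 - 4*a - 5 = (a + 1)*(a - 5)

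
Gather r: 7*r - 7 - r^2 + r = -r^2 + 8*r - 7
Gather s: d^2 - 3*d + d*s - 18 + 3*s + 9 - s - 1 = d^2 - 3*d + s*(d + 2) - 10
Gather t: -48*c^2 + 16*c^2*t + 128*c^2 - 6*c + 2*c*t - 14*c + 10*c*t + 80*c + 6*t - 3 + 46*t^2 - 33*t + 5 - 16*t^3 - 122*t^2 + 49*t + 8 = 80*c^2 + 60*c - 16*t^3 - 76*t^2 + t*(16*c^2 + 12*c + 22) + 10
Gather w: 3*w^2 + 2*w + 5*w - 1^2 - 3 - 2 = 3*w^2 + 7*w - 6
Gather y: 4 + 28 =32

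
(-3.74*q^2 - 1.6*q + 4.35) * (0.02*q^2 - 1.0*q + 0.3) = -0.0748*q^4 + 3.708*q^3 + 0.565*q^2 - 4.83*q + 1.305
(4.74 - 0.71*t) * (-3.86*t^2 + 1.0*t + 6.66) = 2.7406*t^3 - 19.0064*t^2 + 0.0114000000000001*t + 31.5684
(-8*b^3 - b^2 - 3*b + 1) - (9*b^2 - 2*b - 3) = -8*b^3 - 10*b^2 - b + 4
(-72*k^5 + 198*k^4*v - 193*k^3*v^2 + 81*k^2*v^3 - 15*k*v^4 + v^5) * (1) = -72*k^5 + 198*k^4*v - 193*k^3*v^2 + 81*k^2*v^3 - 15*k*v^4 + v^5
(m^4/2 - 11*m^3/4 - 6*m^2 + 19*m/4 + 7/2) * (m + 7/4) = m^5/2 - 15*m^4/8 - 173*m^3/16 - 23*m^2/4 + 189*m/16 + 49/8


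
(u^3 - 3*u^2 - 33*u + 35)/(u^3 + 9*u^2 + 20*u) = (u^2 - 8*u + 7)/(u*(u + 4))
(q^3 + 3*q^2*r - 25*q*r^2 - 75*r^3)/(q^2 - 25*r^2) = q + 3*r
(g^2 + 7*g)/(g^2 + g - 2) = g*(g + 7)/(g^2 + g - 2)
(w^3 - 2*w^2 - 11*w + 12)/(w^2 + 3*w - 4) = (w^2 - w - 12)/(w + 4)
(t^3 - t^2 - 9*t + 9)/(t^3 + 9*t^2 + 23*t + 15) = (t^2 - 4*t + 3)/(t^2 + 6*t + 5)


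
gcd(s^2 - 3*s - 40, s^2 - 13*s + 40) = s - 8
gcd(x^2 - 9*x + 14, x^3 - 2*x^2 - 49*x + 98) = x^2 - 9*x + 14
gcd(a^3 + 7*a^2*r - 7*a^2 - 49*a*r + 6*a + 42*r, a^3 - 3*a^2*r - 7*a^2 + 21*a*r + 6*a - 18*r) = a^2 - 7*a + 6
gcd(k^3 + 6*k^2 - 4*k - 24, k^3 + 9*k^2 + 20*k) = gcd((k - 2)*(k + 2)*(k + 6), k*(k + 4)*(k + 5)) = 1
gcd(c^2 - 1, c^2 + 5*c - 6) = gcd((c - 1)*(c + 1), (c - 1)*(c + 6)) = c - 1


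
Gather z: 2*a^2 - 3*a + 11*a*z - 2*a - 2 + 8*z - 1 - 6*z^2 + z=2*a^2 - 5*a - 6*z^2 + z*(11*a + 9) - 3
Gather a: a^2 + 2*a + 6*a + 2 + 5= a^2 + 8*a + 7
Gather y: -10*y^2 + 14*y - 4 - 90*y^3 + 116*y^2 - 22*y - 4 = -90*y^3 + 106*y^2 - 8*y - 8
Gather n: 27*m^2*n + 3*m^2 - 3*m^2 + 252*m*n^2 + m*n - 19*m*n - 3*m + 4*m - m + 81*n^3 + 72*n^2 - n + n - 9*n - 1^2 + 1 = 81*n^3 + n^2*(252*m + 72) + n*(27*m^2 - 18*m - 9)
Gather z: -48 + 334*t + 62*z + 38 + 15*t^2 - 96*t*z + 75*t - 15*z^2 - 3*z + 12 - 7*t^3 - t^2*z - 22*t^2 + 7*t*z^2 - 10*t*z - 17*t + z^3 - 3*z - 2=-7*t^3 - 7*t^2 + 392*t + z^3 + z^2*(7*t - 15) + z*(-t^2 - 106*t + 56)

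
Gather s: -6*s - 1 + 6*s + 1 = 0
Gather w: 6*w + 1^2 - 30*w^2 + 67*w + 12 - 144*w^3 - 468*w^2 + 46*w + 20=-144*w^3 - 498*w^2 + 119*w + 33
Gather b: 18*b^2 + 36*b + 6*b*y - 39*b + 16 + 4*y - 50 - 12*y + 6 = 18*b^2 + b*(6*y - 3) - 8*y - 28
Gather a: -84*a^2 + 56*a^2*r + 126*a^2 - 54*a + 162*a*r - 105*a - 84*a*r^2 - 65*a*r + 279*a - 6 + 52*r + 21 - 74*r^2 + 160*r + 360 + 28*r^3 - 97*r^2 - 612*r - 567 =a^2*(56*r + 42) + a*(-84*r^2 + 97*r + 120) + 28*r^3 - 171*r^2 - 400*r - 192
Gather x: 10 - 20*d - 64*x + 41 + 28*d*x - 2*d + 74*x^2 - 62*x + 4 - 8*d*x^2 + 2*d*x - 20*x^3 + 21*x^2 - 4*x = -22*d - 20*x^3 + x^2*(95 - 8*d) + x*(30*d - 130) + 55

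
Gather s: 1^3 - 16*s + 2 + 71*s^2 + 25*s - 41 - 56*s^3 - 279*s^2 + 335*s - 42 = -56*s^3 - 208*s^2 + 344*s - 80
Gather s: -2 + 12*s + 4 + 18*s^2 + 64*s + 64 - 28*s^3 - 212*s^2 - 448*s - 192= -28*s^3 - 194*s^2 - 372*s - 126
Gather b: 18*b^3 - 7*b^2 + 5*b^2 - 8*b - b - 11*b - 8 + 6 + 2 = 18*b^3 - 2*b^2 - 20*b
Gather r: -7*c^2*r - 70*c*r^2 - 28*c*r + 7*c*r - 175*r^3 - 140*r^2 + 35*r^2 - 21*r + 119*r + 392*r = -175*r^3 + r^2*(-70*c - 105) + r*(-7*c^2 - 21*c + 490)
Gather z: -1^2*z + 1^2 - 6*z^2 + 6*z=-6*z^2 + 5*z + 1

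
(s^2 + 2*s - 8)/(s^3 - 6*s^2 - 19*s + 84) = (s - 2)/(s^2 - 10*s + 21)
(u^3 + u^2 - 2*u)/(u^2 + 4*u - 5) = u*(u + 2)/(u + 5)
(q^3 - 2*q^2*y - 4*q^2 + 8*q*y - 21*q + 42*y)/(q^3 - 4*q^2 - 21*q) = (q - 2*y)/q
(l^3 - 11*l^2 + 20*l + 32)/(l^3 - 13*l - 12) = (l - 8)/(l + 3)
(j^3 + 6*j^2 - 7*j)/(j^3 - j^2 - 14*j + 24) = j*(j^2 + 6*j - 7)/(j^3 - j^2 - 14*j + 24)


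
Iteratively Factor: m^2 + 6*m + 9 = (m + 3)*(m + 3)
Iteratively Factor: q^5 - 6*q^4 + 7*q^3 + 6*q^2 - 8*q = (q - 4)*(q^4 - 2*q^3 - q^2 + 2*q) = (q - 4)*(q - 1)*(q^3 - q^2 - 2*q) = (q - 4)*(q - 1)*(q + 1)*(q^2 - 2*q) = q*(q - 4)*(q - 1)*(q + 1)*(q - 2)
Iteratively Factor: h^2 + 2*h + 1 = (h + 1)*(h + 1)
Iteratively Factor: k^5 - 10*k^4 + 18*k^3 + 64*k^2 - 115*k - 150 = (k - 5)*(k^4 - 5*k^3 - 7*k^2 + 29*k + 30) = (k - 5)^2*(k^3 - 7*k - 6) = (k - 5)^2*(k + 1)*(k^2 - k - 6) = (k - 5)^2*(k + 1)*(k + 2)*(k - 3)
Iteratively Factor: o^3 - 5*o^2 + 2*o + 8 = (o - 2)*(o^2 - 3*o - 4) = (o - 4)*(o - 2)*(o + 1)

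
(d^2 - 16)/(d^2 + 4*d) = (d - 4)/d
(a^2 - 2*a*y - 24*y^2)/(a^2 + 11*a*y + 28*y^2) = (a - 6*y)/(a + 7*y)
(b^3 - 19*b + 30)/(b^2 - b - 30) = (b^2 - 5*b + 6)/(b - 6)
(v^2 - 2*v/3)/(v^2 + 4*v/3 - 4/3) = v/(v + 2)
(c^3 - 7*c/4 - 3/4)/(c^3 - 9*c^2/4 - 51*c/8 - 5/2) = 2*(2*c^2 - c - 3)/(4*c^2 - 11*c - 20)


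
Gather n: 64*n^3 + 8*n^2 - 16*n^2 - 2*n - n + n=64*n^3 - 8*n^2 - 2*n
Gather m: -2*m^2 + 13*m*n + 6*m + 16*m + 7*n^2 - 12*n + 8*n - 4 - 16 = -2*m^2 + m*(13*n + 22) + 7*n^2 - 4*n - 20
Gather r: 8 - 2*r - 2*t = -2*r - 2*t + 8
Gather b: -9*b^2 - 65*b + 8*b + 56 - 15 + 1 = -9*b^2 - 57*b + 42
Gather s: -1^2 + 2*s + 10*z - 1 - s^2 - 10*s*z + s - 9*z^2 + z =-s^2 + s*(3 - 10*z) - 9*z^2 + 11*z - 2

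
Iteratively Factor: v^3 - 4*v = (v - 2)*(v^2 + 2*v) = (v - 2)*(v + 2)*(v)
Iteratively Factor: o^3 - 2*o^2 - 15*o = (o - 5)*(o^2 + 3*o) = o*(o - 5)*(o + 3)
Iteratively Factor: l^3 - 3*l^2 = (l)*(l^2 - 3*l) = l*(l - 3)*(l)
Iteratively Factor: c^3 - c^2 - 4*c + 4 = (c - 1)*(c^2 - 4) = (c - 1)*(c + 2)*(c - 2)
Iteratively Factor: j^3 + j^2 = (j)*(j^2 + j) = j*(j + 1)*(j)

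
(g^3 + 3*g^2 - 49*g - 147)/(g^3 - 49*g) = (g + 3)/g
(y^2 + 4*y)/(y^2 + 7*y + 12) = y/(y + 3)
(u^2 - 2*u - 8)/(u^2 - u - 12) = (u + 2)/(u + 3)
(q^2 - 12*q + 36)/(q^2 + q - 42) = (q - 6)/(q + 7)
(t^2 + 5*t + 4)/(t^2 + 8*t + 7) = (t + 4)/(t + 7)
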